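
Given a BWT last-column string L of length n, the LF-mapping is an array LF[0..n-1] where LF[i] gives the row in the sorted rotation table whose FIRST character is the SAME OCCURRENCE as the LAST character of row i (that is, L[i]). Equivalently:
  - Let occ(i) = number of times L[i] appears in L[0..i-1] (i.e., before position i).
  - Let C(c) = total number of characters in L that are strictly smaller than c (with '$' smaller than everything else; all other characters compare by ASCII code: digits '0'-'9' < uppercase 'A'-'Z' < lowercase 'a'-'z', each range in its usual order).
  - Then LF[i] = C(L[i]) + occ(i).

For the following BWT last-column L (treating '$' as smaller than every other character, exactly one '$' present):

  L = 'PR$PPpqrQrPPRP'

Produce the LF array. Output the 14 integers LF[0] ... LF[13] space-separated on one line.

Answer: 1 8 0 2 3 10 11 12 7 13 4 5 9 6

Derivation:
Char counts: '$':1, 'P':6, 'Q':1, 'R':2, 'p':1, 'q':1, 'r':2
C (first-col start): C('$')=0, C('P')=1, C('Q')=7, C('R')=8, C('p')=10, C('q')=11, C('r')=12
L[0]='P': occ=0, LF[0]=C('P')+0=1+0=1
L[1]='R': occ=0, LF[1]=C('R')+0=8+0=8
L[2]='$': occ=0, LF[2]=C('$')+0=0+0=0
L[3]='P': occ=1, LF[3]=C('P')+1=1+1=2
L[4]='P': occ=2, LF[4]=C('P')+2=1+2=3
L[5]='p': occ=0, LF[5]=C('p')+0=10+0=10
L[6]='q': occ=0, LF[6]=C('q')+0=11+0=11
L[7]='r': occ=0, LF[7]=C('r')+0=12+0=12
L[8]='Q': occ=0, LF[8]=C('Q')+0=7+0=7
L[9]='r': occ=1, LF[9]=C('r')+1=12+1=13
L[10]='P': occ=3, LF[10]=C('P')+3=1+3=4
L[11]='P': occ=4, LF[11]=C('P')+4=1+4=5
L[12]='R': occ=1, LF[12]=C('R')+1=8+1=9
L[13]='P': occ=5, LF[13]=C('P')+5=1+5=6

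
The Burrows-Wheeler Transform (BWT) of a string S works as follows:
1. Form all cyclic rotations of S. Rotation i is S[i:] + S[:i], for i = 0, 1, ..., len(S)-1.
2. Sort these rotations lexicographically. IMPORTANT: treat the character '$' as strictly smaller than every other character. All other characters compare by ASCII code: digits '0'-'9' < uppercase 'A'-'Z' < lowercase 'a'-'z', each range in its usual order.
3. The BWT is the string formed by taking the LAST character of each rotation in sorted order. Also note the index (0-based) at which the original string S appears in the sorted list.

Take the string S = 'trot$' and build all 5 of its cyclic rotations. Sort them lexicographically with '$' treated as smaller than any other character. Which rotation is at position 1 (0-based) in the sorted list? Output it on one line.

All 5 rotations (rotation i = S[i:]+S[:i]):
  rot[0] = trot$
  rot[1] = rot$t
  rot[2] = ot$tr
  rot[3] = t$tro
  rot[4] = $trot
Sorted (with $ < everything):
  sorted[0] = $trot
  sorted[1] = ot$tr
  sorted[2] = rot$t
  sorted[3] = t$tro
  sorted[4] = trot$
sorted[1] = ot$tr

Answer: ot$tr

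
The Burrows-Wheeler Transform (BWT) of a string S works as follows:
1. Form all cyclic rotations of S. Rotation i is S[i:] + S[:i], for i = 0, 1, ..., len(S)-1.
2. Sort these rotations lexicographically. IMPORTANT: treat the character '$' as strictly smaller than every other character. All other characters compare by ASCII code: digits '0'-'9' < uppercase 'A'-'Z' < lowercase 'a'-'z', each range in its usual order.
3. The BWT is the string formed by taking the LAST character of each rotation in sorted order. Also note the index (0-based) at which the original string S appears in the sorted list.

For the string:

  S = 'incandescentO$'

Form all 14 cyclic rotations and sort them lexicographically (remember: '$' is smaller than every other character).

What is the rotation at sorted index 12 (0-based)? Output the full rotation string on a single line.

All 14 rotations (rotation i = S[i:]+S[:i]):
  rot[0] = incandescentO$
  rot[1] = ncandescentO$i
  rot[2] = candescentO$in
  rot[3] = andescentO$inc
  rot[4] = ndescentO$inca
  rot[5] = descentO$incan
  rot[6] = escentO$incand
  rot[7] = scentO$incande
  rot[8] = centO$incandes
  rot[9] = entO$incandesc
  rot[10] = ntO$incandesce
  rot[11] = tO$incandescen
  rot[12] = O$incandescent
  rot[13] = $incandescentO
Sorted (with $ < everything):
  sorted[0] = $incandescentO
  sorted[1] = O$incandescent
  sorted[2] = andescentO$inc
  sorted[3] = candescentO$in
  sorted[4] = centO$incandes
  sorted[5] = descentO$incan
  sorted[6] = entO$incandesc
  sorted[7] = escentO$incand
  sorted[8] = incandescentO$
  sorted[9] = ncandescentO$i
  sorted[10] = ndescentO$inca
  sorted[11] = ntO$incandesce
  sorted[12] = scentO$incande
  sorted[13] = tO$incandescen
sorted[12] = scentO$incande

Answer: scentO$incande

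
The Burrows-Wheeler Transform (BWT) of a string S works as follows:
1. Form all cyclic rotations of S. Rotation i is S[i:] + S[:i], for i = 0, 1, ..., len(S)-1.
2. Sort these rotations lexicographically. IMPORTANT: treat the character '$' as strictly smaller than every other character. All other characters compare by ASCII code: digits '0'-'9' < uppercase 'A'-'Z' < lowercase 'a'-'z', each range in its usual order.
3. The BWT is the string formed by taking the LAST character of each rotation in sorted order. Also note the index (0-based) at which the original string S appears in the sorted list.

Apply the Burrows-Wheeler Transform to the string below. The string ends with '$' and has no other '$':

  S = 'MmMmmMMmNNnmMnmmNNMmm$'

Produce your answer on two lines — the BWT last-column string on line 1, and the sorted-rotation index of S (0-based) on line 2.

Answer: mm$MNmmNmmNmmMnmMMMnNM
2

Derivation:
All 22 rotations (rotation i = S[i:]+S[:i]):
  rot[0] = MmMmmMMmNNnmMnmmNNMmm$
  rot[1] = mMmmMMmNNnmMnmmNNMmm$M
  rot[2] = MmmMMmNNnmMnmmNNMmm$Mm
  rot[3] = mmMMmNNnmMnmmNNMmm$MmM
  rot[4] = mMMmNNnmMnmmNNMmm$MmMm
  rot[5] = MMmNNnmMnmmNNMmm$MmMmm
  rot[6] = MmNNnmMnmmNNMmm$MmMmmM
  rot[7] = mNNnmMnmmNNMmm$MmMmmMM
  rot[8] = NNnmMnmmNNMmm$MmMmmMMm
  rot[9] = NnmMnmmNNMmm$MmMmmMMmN
  rot[10] = nmMnmmNNMmm$MmMmmMMmNN
  rot[11] = mMnmmNNMmm$MmMmmMMmNNn
  rot[12] = MnmmNNMmm$MmMmmMMmNNnm
  rot[13] = nmmNNMmm$MmMmmMMmNNnmM
  rot[14] = mmNNMmm$MmMmmMMmNNnmMn
  rot[15] = mNNMmm$MmMmmMMmNNnmMnm
  rot[16] = NNMmm$MmMmmMMmNNnmMnmm
  rot[17] = NMmm$MmMmmMMmNNnmMnmmN
  rot[18] = Mmm$MmMmmMMmNNnmMnmmNN
  rot[19] = mm$MmMmmMMmNNnmMnmmNNM
  rot[20] = m$MmMmmMMmNNnmMnmmNNMm
  rot[21] = $MmMmmMMmNNnmMnmmNNMmm
Sorted (with $ < everything):
  sorted[0] = $MmMmmMMmNNnmMnmmNNMmm  (last char: 'm')
  sorted[1] = MMmNNnmMnmmNNMmm$MmMmm  (last char: 'm')
  sorted[2] = MmMmmMMmNNnmMnmmNNMmm$  (last char: '$')
  sorted[3] = MmNNnmMnmmNNMmm$MmMmmM  (last char: 'M')
  sorted[4] = Mmm$MmMmmMMmNNnmMnmmNN  (last char: 'N')
  sorted[5] = MmmMMmNNnmMnmmNNMmm$Mm  (last char: 'm')
  sorted[6] = MnmmNNMmm$MmMmmMMmNNnm  (last char: 'm')
  sorted[7] = NMmm$MmMmmMMmNNnmMnmmN  (last char: 'N')
  sorted[8] = NNMmm$MmMmmMMmNNnmMnmm  (last char: 'm')
  sorted[9] = NNnmMnmmNNMmm$MmMmmMMm  (last char: 'm')
  sorted[10] = NnmMnmmNNMmm$MmMmmMMmN  (last char: 'N')
  sorted[11] = m$MmMmmMMmNNnmMnmmNNMm  (last char: 'm')
  sorted[12] = mMMmNNnmMnmmNNMmm$MmMm  (last char: 'm')
  sorted[13] = mMmmMMmNNnmMnmmNNMmm$M  (last char: 'M')
  sorted[14] = mMnmmNNMmm$MmMmmMMmNNn  (last char: 'n')
  sorted[15] = mNNMmm$MmMmmMMmNNnmMnm  (last char: 'm')
  sorted[16] = mNNnmMnmmNNMmm$MmMmmMM  (last char: 'M')
  sorted[17] = mm$MmMmmMMmNNnmMnmmNNM  (last char: 'M')
  sorted[18] = mmMMmNNnmMnmmNNMmm$MmM  (last char: 'M')
  sorted[19] = mmNNMmm$MmMmmMMmNNnmMn  (last char: 'n')
  sorted[20] = nmMnmmNNMmm$MmMmmMMmNN  (last char: 'N')
  sorted[21] = nmmNNMmm$MmMmmMMmNNnmM  (last char: 'M')
Last column: mm$MNmmNmmNmmMnmMMMnNM
Original string S is at sorted index 2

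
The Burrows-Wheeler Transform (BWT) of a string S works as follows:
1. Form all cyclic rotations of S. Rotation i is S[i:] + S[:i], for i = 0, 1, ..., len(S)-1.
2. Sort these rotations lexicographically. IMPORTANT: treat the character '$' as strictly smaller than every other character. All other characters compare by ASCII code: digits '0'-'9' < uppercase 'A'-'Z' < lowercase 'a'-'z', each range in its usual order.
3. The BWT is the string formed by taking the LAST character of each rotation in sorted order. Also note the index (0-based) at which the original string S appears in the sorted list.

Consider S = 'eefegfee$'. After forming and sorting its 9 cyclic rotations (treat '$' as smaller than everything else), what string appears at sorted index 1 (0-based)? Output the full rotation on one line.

Answer: e$eefegfe

Derivation:
All 9 rotations (rotation i = S[i:]+S[:i]):
  rot[0] = eefegfee$
  rot[1] = efegfee$e
  rot[2] = fegfee$ee
  rot[3] = egfee$eef
  rot[4] = gfee$eefe
  rot[5] = fee$eefeg
  rot[6] = ee$eefegf
  rot[7] = e$eefegfe
  rot[8] = $eefegfee
Sorted (with $ < everything):
  sorted[0] = $eefegfee
  sorted[1] = e$eefegfe
  sorted[2] = ee$eefegf
  sorted[3] = eefegfee$
  sorted[4] = efegfee$e
  sorted[5] = egfee$eef
  sorted[6] = fee$eefeg
  sorted[7] = fegfee$ee
  sorted[8] = gfee$eefe
sorted[1] = e$eefegfe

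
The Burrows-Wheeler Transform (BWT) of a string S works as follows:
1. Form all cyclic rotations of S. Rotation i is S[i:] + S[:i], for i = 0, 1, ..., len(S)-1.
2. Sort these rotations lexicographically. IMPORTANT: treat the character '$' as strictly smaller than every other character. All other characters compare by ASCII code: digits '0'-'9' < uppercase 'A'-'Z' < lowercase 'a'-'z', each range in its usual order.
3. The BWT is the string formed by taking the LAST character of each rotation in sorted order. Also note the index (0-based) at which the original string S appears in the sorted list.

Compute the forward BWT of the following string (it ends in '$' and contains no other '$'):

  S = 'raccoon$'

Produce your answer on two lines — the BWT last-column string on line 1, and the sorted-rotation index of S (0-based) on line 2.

Answer: nracooc$
7

Derivation:
All 8 rotations (rotation i = S[i:]+S[:i]):
  rot[0] = raccoon$
  rot[1] = accoon$r
  rot[2] = ccoon$ra
  rot[3] = coon$rac
  rot[4] = oon$racc
  rot[5] = on$racco
  rot[6] = n$raccoo
  rot[7] = $raccoon
Sorted (with $ < everything):
  sorted[0] = $raccoon  (last char: 'n')
  sorted[1] = accoon$r  (last char: 'r')
  sorted[2] = ccoon$ra  (last char: 'a')
  sorted[3] = coon$rac  (last char: 'c')
  sorted[4] = n$raccoo  (last char: 'o')
  sorted[5] = on$racco  (last char: 'o')
  sorted[6] = oon$racc  (last char: 'c')
  sorted[7] = raccoon$  (last char: '$')
Last column: nracooc$
Original string S is at sorted index 7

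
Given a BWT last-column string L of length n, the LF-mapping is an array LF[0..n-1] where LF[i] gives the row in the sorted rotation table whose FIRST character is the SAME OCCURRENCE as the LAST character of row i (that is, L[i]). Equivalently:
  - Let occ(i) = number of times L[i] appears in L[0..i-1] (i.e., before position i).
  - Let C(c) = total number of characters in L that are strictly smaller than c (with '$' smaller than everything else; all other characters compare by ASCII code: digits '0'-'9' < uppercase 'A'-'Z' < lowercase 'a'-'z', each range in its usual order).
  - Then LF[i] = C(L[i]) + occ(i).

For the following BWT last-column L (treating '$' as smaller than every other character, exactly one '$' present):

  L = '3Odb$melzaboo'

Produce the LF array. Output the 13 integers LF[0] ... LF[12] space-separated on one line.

Char counts: '$':1, '3':1, 'O':1, 'a':1, 'b':2, 'd':1, 'e':1, 'l':1, 'm':1, 'o':2, 'z':1
C (first-col start): C('$')=0, C('3')=1, C('O')=2, C('a')=3, C('b')=4, C('d')=6, C('e')=7, C('l')=8, C('m')=9, C('o')=10, C('z')=12
L[0]='3': occ=0, LF[0]=C('3')+0=1+0=1
L[1]='O': occ=0, LF[1]=C('O')+0=2+0=2
L[2]='d': occ=0, LF[2]=C('d')+0=6+0=6
L[3]='b': occ=0, LF[3]=C('b')+0=4+0=4
L[4]='$': occ=0, LF[4]=C('$')+0=0+0=0
L[5]='m': occ=0, LF[5]=C('m')+0=9+0=9
L[6]='e': occ=0, LF[6]=C('e')+0=7+0=7
L[7]='l': occ=0, LF[7]=C('l')+0=8+0=8
L[8]='z': occ=0, LF[8]=C('z')+0=12+0=12
L[9]='a': occ=0, LF[9]=C('a')+0=3+0=3
L[10]='b': occ=1, LF[10]=C('b')+1=4+1=5
L[11]='o': occ=0, LF[11]=C('o')+0=10+0=10
L[12]='o': occ=1, LF[12]=C('o')+1=10+1=11

Answer: 1 2 6 4 0 9 7 8 12 3 5 10 11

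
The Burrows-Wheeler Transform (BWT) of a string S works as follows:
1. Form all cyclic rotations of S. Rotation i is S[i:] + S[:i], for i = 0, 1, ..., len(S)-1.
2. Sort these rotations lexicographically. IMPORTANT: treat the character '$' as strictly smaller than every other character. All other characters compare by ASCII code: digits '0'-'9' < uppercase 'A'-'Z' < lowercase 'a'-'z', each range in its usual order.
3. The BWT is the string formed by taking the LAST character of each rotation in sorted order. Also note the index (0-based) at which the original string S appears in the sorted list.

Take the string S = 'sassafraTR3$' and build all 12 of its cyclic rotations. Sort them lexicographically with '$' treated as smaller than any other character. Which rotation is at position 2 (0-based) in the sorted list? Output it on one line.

Answer: R3$sassafraT

Derivation:
All 12 rotations (rotation i = S[i:]+S[:i]):
  rot[0] = sassafraTR3$
  rot[1] = assafraTR3$s
  rot[2] = ssafraTR3$sa
  rot[3] = safraTR3$sas
  rot[4] = afraTR3$sass
  rot[5] = fraTR3$sassa
  rot[6] = raTR3$sassaf
  rot[7] = aTR3$sassafr
  rot[8] = TR3$sassafra
  rot[9] = R3$sassafraT
  rot[10] = 3$sassafraTR
  rot[11] = $sassafraTR3
Sorted (with $ < everything):
  sorted[0] = $sassafraTR3
  sorted[1] = 3$sassafraTR
  sorted[2] = R3$sassafraT
  sorted[3] = TR3$sassafra
  sorted[4] = aTR3$sassafr
  sorted[5] = afraTR3$sass
  sorted[6] = assafraTR3$s
  sorted[7] = fraTR3$sassa
  sorted[8] = raTR3$sassaf
  sorted[9] = safraTR3$sas
  sorted[10] = sassafraTR3$
  sorted[11] = ssafraTR3$sa
sorted[2] = R3$sassafraT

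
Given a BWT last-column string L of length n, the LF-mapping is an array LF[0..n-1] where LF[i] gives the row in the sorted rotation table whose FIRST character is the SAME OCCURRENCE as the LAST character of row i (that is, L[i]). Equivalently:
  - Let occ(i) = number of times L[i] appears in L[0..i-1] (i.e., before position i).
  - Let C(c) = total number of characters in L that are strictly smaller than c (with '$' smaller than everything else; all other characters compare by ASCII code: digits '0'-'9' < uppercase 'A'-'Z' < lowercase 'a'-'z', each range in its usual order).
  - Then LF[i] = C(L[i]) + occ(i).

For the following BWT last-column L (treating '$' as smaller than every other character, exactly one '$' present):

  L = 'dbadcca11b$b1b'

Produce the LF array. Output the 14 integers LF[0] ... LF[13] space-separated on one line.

Char counts: '$':1, '1':3, 'a':2, 'b':4, 'c':2, 'd':2
C (first-col start): C('$')=0, C('1')=1, C('a')=4, C('b')=6, C('c')=10, C('d')=12
L[0]='d': occ=0, LF[0]=C('d')+0=12+0=12
L[1]='b': occ=0, LF[1]=C('b')+0=6+0=6
L[2]='a': occ=0, LF[2]=C('a')+0=4+0=4
L[3]='d': occ=1, LF[3]=C('d')+1=12+1=13
L[4]='c': occ=0, LF[4]=C('c')+0=10+0=10
L[5]='c': occ=1, LF[5]=C('c')+1=10+1=11
L[6]='a': occ=1, LF[6]=C('a')+1=4+1=5
L[7]='1': occ=0, LF[7]=C('1')+0=1+0=1
L[8]='1': occ=1, LF[8]=C('1')+1=1+1=2
L[9]='b': occ=1, LF[9]=C('b')+1=6+1=7
L[10]='$': occ=0, LF[10]=C('$')+0=0+0=0
L[11]='b': occ=2, LF[11]=C('b')+2=6+2=8
L[12]='1': occ=2, LF[12]=C('1')+2=1+2=3
L[13]='b': occ=3, LF[13]=C('b')+3=6+3=9

Answer: 12 6 4 13 10 11 5 1 2 7 0 8 3 9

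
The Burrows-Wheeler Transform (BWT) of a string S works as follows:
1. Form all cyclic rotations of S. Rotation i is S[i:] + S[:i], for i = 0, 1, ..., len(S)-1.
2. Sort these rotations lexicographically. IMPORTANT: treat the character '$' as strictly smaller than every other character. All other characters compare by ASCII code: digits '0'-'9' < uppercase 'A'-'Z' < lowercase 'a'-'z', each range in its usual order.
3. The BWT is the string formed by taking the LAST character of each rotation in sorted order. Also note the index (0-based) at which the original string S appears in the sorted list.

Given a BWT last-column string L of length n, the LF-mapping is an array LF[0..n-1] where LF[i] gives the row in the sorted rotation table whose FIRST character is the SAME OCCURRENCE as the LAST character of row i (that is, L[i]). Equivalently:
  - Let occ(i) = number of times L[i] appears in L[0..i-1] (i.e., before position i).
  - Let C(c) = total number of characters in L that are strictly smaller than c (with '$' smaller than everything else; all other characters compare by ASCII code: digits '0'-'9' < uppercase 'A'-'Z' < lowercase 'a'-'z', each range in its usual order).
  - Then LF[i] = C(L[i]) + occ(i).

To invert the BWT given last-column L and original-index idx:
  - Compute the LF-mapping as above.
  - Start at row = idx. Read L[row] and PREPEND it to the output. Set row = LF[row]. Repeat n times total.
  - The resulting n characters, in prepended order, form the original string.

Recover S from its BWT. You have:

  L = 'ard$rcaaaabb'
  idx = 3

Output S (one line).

Answer: abracadabra$

Derivation:
LF mapping: 1 10 9 0 11 8 2 3 4 5 6 7
Walk LF starting at row 3, prepending L[row]:
  step 1: row=3, L[3]='$', prepend. Next row=LF[3]=0
  step 2: row=0, L[0]='a', prepend. Next row=LF[0]=1
  step 3: row=1, L[1]='r', prepend. Next row=LF[1]=10
  step 4: row=10, L[10]='b', prepend. Next row=LF[10]=6
  step 5: row=6, L[6]='a', prepend. Next row=LF[6]=2
  step 6: row=2, L[2]='d', prepend. Next row=LF[2]=9
  step 7: row=9, L[9]='a', prepend. Next row=LF[9]=5
  step 8: row=5, L[5]='c', prepend. Next row=LF[5]=8
  step 9: row=8, L[8]='a', prepend. Next row=LF[8]=4
  step 10: row=4, L[4]='r', prepend. Next row=LF[4]=11
  step 11: row=11, L[11]='b', prepend. Next row=LF[11]=7
  step 12: row=7, L[7]='a', prepend. Next row=LF[7]=3
Reversed output: abracadabra$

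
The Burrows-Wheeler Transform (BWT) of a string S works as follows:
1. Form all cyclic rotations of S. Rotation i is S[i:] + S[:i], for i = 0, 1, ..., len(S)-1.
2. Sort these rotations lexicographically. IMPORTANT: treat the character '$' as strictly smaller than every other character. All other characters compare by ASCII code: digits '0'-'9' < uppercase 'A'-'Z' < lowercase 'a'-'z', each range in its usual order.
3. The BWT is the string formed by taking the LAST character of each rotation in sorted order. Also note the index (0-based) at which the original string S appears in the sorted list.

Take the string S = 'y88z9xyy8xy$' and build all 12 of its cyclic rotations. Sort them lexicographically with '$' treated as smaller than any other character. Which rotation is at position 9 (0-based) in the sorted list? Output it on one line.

All 12 rotations (rotation i = S[i:]+S[:i]):
  rot[0] = y88z9xyy8xy$
  rot[1] = 88z9xyy8xy$y
  rot[2] = 8z9xyy8xy$y8
  rot[3] = z9xyy8xy$y88
  rot[4] = 9xyy8xy$y88z
  rot[5] = xyy8xy$y88z9
  rot[6] = yy8xy$y88z9x
  rot[7] = y8xy$y88z9xy
  rot[8] = 8xy$y88z9xyy
  rot[9] = xy$y88z9xyy8
  rot[10] = y$y88z9xyy8x
  rot[11] = $y88z9xyy8xy
Sorted (with $ < everything):
  sorted[0] = $y88z9xyy8xy
  sorted[1] = 88z9xyy8xy$y
  sorted[2] = 8xy$y88z9xyy
  sorted[3] = 8z9xyy8xy$y8
  sorted[4] = 9xyy8xy$y88z
  sorted[5] = xy$y88z9xyy8
  sorted[6] = xyy8xy$y88z9
  sorted[7] = y$y88z9xyy8x
  sorted[8] = y88z9xyy8xy$
  sorted[9] = y8xy$y88z9xy
  sorted[10] = yy8xy$y88z9x
  sorted[11] = z9xyy8xy$y88
sorted[9] = y8xy$y88z9xy

Answer: y8xy$y88z9xy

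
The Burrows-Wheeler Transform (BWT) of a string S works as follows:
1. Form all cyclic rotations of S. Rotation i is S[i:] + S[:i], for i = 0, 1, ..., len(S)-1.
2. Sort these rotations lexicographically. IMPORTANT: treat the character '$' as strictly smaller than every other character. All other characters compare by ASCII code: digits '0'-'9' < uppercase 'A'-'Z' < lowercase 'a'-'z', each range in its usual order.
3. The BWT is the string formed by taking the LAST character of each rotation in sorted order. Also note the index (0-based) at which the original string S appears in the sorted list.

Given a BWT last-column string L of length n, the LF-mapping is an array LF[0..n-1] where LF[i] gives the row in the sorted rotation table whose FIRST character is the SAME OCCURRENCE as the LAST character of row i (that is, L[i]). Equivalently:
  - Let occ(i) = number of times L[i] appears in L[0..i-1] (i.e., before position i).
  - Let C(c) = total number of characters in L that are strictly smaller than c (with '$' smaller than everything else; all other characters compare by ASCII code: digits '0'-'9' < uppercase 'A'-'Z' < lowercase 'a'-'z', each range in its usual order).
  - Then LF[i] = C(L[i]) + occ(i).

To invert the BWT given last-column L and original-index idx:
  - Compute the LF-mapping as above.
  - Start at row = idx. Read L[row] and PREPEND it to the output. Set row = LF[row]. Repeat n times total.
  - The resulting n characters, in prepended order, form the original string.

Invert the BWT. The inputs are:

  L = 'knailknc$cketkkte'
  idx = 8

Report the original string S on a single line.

Answer: kettleknickknack$

Derivation:
LF mapping: 7 13 1 6 12 8 14 2 0 3 9 4 15 10 11 16 5
Walk LF starting at row 8, prepending L[row]:
  step 1: row=8, L[8]='$', prepend. Next row=LF[8]=0
  step 2: row=0, L[0]='k', prepend. Next row=LF[0]=7
  step 3: row=7, L[7]='c', prepend. Next row=LF[7]=2
  step 4: row=2, L[2]='a', prepend. Next row=LF[2]=1
  step 5: row=1, L[1]='n', prepend. Next row=LF[1]=13
  step 6: row=13, L[13]='k', prepend. Next row=LF[13]=10
  step 7: row=10, L[10]='k', prepend. Next row=LF[10]=9
  step 8: row=9, L[9]='c', prepend. Next row=LF[9]=3
  step 9: row=3, L[3]='i', prepend. Next row=LF[3]=6
  step 10: row=6, L[6]='n', prepend. Next row=LF[6]=14
  step 11: row=14, L[14]='k', prepend. Next row=LF[14]=11
  step 12: row=11, L[11]='e', prepend. Next row=LF[11]=4
  step 13: row=4, L[4]='l', prepend. Next row=LF[4]=12
  step 14: row=12, L[12]='t', prepend. Next row=LF[12]=15
  step 15: row=15, L[15]='t', prepend. Next row=LF[15]=16
  step 16: row=16, L[16]='e', prepend. Next row=LF[16]=5
  step 17: row=5, L[5]='k', prepend. Next row=LF[5]=8
Reversed output: kettleknickknack$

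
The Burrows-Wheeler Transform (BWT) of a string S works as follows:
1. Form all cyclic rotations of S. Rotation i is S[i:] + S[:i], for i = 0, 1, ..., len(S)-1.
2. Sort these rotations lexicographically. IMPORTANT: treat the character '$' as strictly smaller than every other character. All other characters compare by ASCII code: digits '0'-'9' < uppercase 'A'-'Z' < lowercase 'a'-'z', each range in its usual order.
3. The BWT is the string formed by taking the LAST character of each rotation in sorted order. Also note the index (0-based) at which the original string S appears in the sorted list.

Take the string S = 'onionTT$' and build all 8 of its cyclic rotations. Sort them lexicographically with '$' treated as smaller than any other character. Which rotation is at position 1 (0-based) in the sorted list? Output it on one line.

Answer: T$onionT

Derivation:
All 8 rotations (rotation i = S[i:]+S[:i]):
  rot[0] = onionTT$
  rot[1] = nionTT$o
  rot[2] = ionTT$on
  rot[3] = onTT$oni
  rot[4] = nTT$onio
  rot[5] = TT$onion
  rot[6] = T$onionT
  rot[7] = $onionTT
Sorted (with $ < everything):
  sorted[0] = $onionTT
  sorted[1] = T$onionT
  sorted[2] = TT$onion
  sorted[3] = ionTT$on
  sorted[4] = nTT$onio
  sorted[5] = nionTT$o
  sorted[6] = onTT$oni
  sorted[7] = onionTT$
sorted[1] = T$onionT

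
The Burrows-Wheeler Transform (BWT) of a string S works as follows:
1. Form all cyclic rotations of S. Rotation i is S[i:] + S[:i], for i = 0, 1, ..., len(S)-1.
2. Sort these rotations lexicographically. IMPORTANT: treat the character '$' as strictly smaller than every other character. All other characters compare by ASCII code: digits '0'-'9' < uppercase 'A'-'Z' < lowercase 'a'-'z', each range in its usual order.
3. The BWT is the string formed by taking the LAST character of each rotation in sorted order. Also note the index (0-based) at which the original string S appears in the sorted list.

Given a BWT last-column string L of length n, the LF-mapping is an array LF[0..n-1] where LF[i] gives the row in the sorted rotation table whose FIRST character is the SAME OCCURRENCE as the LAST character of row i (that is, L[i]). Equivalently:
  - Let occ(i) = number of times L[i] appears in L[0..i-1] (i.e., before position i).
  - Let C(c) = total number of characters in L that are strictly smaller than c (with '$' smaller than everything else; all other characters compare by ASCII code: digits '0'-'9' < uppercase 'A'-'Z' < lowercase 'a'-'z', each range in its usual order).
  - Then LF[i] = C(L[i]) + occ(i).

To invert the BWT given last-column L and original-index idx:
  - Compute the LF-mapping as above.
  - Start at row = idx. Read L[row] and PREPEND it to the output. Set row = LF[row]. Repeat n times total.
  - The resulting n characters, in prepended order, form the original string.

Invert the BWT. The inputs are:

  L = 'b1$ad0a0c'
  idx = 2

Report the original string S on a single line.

Answer: 0cda10ab$

Derivation:
LF mapping: 6 3 0 4 8 1 5 2 7
Walk LF starting at row 2, prepending L[row]:
  step 1: row=2, L[2]='$', prepend. Next row=LF[2]=0
  step 2: row=0, L[0]='b', prepend. Next row=LF[0]=6
  step 3: row=6, L[6]='a', prepend. Next row=LF[6]=5
  step 4: row=5, L[5]='0', prepend. Next row=LF[5]=1
  step 5: row=1, L[1]='1', prepend. Next row=LF[1]=3
  step 6: row=3, L[3]='a', prepend. Next row=LF[3]=4
  step 7: row=4, L[4]='d', prepend. Next row=LF[4]=8
  step 8: row=8, L[8]='c', prepend. Next row=LF[8]=7
  step 9: row=7, L[7]='0', prepend. Next row=LF[7]=2
Reversed output: 0cda10ab$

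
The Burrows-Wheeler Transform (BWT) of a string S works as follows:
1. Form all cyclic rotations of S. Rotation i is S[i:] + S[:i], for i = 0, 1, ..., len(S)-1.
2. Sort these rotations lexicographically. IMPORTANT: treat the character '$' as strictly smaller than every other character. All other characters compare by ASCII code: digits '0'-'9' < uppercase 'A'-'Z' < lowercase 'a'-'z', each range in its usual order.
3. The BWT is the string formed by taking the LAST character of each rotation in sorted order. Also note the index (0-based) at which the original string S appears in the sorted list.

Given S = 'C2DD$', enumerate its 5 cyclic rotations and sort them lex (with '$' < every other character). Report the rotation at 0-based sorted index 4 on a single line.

Answer: DD$C2

Derivation:
All 5 rotations (rotation i = S[i:]+S[:i]):
  rot[0] = C2DD$
  rot[1] = 2DD$C
  rot[2] = DD$C2
  rot[3] = D$C2D
  rot[4] = $C2DD
Sorted (with $ < everything):
  sorted[0] = $C2DD
  sorted[1] = 2DD$C
  sorted[2] = C2DD$
  sorted[3] = D$C2D
  sorted[4] = DD$C2
sorted[4] = DD$C2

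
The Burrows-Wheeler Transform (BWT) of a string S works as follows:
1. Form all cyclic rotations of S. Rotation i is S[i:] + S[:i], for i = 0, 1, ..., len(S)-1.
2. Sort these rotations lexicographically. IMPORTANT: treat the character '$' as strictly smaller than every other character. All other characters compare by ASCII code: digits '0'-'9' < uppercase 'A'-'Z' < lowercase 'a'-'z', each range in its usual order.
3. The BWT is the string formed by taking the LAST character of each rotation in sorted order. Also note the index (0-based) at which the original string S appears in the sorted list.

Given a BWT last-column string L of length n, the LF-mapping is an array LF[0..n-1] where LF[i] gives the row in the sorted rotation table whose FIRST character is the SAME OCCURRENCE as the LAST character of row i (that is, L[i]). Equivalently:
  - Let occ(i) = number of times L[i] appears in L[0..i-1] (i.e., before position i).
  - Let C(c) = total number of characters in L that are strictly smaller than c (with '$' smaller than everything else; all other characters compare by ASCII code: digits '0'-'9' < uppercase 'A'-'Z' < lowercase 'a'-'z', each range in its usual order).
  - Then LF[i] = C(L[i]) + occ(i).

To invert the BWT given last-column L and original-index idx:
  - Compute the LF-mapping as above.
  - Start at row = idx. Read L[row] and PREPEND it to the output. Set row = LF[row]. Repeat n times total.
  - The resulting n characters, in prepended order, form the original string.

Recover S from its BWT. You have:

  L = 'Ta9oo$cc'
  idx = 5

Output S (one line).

Answer: cocoa9T$

Derivation:
LF mapping: 2 3 1 6 7 0 4 5
Walk LF starting at row 5, prepending L[row]:
  step 1: row=5, L[5]='$', prepend. Next row=LF[5]=0
  step 2: row=0, L[0]='T', prepend. Next row=LF[0]=2
  step 3: row=2, L[2]='9', prepend. Next row=LF[2]=1
  step 4: row=1, L[1]='a', prepend. Next row=LF[1]=3
  step 5: row=3, L[3]='o', prepend. Next row=LF[3]=6
  step 6: row=6, L[6]='c', prepend. Next row=LF[6]=4
  step 7: row=4, L[4]='o', prepend. Next row=LF[4]=7
  step 8: row=7, L[7]='c', prepend. Next row=LF[7]=5
Reversed output: cocoa9T$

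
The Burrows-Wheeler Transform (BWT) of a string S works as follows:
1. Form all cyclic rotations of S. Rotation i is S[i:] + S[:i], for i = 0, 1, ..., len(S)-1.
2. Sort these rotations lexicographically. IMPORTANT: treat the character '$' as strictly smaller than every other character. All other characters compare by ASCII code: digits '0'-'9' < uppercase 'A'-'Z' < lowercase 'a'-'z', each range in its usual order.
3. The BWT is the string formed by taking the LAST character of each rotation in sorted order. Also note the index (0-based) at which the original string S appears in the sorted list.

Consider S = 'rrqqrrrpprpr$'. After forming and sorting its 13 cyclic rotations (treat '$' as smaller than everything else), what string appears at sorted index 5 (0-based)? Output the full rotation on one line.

All 13 rotations (rotation i = S[i:]+S[:i]):
  rot[0] = rrqqrrrpprpr$
  rot[1] = rqqrrrpprpr$r
  rot[2] = qqrrrpprpr$rr
  rot[3] = qrrrpprpr$rrq
  rot[4] = rrrpprpr$rrqq
  rot[5] = rrpprpr$rrqqr
  rot[6] = rpprpr$rrqqrr
  rot[7] = pprpr$rrqqrrr
  rot[8] = prpr$rrqqrrrp
  rot[9] = rpr$rrqqrrrpp
  rot[10] = pr$rrqqrrrppr
  rot[11] = r$rrqqrrrpprp
  rot[12] = $rrqqrrrpprpr
Sorted (with $ < everything):
  sorted[0] = $rrqqrrrpprpr
  sorted[1] = pprpr$rrqqrrr
  sorted[2] = pr$rrqqrrrppr
  sorted[3] = prpr$rrqqrrrp
  sorted[4] = qqrrrpprpr$rr
  sorted[5] = qrrrpprpr$rrq
  sorted[6] = r$rrqqrrrpprp
  sorted[7] = rpprpr$rrqqrr
  sorted[8] = rpr$rrqqrrrpp
  sorted[9] = rqqrrrpprpr$r
  sorted[10] = rrpprpr$rrqqr
  sorted[11] = rrqqrrrpprpr$
  sorted[12] = rrrpprpr$rrqq
sorted[5] = qrrrpprpr$rrq

Answer: qrrrpprpr$rrq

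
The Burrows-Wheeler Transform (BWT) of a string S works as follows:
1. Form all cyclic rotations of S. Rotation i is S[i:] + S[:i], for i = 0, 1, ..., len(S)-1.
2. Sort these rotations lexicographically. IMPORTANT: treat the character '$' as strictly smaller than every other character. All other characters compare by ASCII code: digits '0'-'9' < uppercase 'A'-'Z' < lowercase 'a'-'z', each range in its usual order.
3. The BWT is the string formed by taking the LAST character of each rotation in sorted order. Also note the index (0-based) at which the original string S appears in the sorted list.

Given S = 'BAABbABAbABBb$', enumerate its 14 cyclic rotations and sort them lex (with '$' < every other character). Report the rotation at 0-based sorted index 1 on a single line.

All 14 rotations (rotation i = S[i:]+S[:i]):
  rot[0] = BAABbABAbABBb$
  rot[1] = AABbABAbABBb$B
  rot[2] = ABbABAbABBb$BA
  rot[3] = BbABAbABBb$BAA
  rot[4] = bABAbABBb$BAAB
  rot[5] = ABAbABBb$BAABb
  rot[6] = BAbABBb$BAABbA
  rot[7] = AbABBb$BAABbAB
  rot[8] = bABBb$BAABbABA
  rot[9] = ABBb$BAABbABAb
  rot[10] = BBb$BAABbABAbA
  rot[11] = Bb$BAABbABAbAB
  rot[12] = b$BAABbABAbABB
  rot[13] = $BAABbABAbABBb
Sorted (with $ < everything):
  sorted[0] = $BAABbABAbABBb
  sorted[1] = AABbABAbABBb$B
  sorted[2] = ABAbABBb$BAABb
  sorted[3] = ABBb$BAABbABAb
  sorted[4] = ABbABAbABBb$BA
  sorted[5] = AbABBb$BAABbAB
  sorted[6] = BAABbABAbABBb$
  sorted[7] = BAbABBb$BAABbA
  sorted[8] = BBb$BAABbABAbA
  sorted[9] = Bb$BAABbABAbAB
  sorted[10] = BbABAbABBb$BAA
  sorted[11] = b$BAABbABAbABB
  sorted[12] = bABAbABBb$BAAB
  sorted[13] = bABBb$BAABbABA
sorted[1] = AABbABAbABBb$B

Answer: AABbABAbABBb$B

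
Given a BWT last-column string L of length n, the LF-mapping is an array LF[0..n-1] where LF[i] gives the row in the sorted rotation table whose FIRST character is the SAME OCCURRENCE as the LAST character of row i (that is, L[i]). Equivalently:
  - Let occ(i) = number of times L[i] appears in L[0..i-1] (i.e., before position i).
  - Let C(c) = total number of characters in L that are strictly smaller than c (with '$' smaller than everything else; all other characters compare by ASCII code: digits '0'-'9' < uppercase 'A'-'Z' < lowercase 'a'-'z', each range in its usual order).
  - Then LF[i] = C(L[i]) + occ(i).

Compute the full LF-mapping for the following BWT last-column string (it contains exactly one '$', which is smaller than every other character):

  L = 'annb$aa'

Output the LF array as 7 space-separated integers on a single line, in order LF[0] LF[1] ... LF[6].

Answer: 1 5 6 4 0 2 3

Derivation:
Char counts: '$':1, 'a':3, 'b':1, 'n':2
C (first-col start): C('$')=0, C('a')=1, C('b')=4, C('n')=5
L[0]='a': occ=0, LF[0]=C('a')+0=1+0=1
L[1]='n': occ=0, LF[1]=C('n')+0=5+0=5
L[2]='n': occ=1, LF[2]=C('n')+1=5+1=6
L[3]='b': occ=0, LF[3]=C('b')+0=4+0=4
L[4]='$': occ=0, LF[4]=C('$')+0=0+0=0
L[5]='a': occ=1, LF[5]=C('a')+1=1+1=2
L[6]='a': occ=2, LF[6]=C('a')+2=1+2=3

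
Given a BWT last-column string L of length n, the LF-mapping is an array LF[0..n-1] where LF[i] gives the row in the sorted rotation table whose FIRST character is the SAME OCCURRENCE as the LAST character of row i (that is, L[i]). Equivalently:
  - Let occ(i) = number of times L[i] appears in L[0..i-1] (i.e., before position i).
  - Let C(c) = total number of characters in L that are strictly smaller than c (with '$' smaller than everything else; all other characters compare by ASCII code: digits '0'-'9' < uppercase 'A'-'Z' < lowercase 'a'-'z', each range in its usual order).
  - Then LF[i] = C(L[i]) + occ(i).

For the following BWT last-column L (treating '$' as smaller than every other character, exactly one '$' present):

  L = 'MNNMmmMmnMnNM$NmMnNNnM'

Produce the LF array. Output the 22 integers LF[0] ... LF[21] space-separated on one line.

Answer: 1 8 9 2 14 15 3 16 18 4 19 10 5 0 11 17 6 20 12 13 21 7

Derivation:
Char counts: '$':1, 'M':7, 'N':6, 'm':4, 'n':4
C (first-col start): C('$')=0, C('M')=1, C('N')=8, C('m')=14, C('n')=18
L[0]='M': occ=0, LF[0]=C('M')+0=1+0=1
L[1]='N': occ=0, LF[1]=C('N')+0=8+0=8
L[2]='N': occ=1, LF[2]=C('N')+1=8+1=9
L[3]='M': occ=1, LF[3]=C('M')+1=1+1=2
L[4]='m': occ=0, LF[4]=C('m')+0=14+0=14
L[5]='m': occ=1, LF[5]=C('m')+1=14+1=15
L[6]='M': occ=2, LF[6]=C('M')+2=1+2=3
L[7]='m': occ=2, LF[7]=C('m')+2=14+2=16
L[8]='n': occ=0, LF[8]=C('n')+0=18+0=18
L[9]='M': occ=3, LF[9]=C('M')+3=1+3=4
L[10]='n': occ=1, LF[10]=C('n')+1=18+1=19
L[11]='N': occ=2, LF[11]=C('N')+2=8+2=10
L[12]='M': occ=4, LF[12]=C('M')+4=1+4=5
L[13]='$': occ=0, LF[13]=C('$')+0=0+0=0
L[14]='N': occ=3, LF[14]=C('N')+3=8+3=11
L[15]='m': occ=3, LF[15]=C('m')+3=14+3=17
L[16]='M': occ=5, LF[16]=C('M')+5=1+5=6
L[17]='n': occ=2, LF[17]=C('n')+2=18+2=20
L[18]='N': occ=4, LF[18]=C('N')+4=8+4=12
L[19]='N': occ=5, LF[19]=C('N')+5=8+5=13
L[20]='n': occ=3, LF[20]=C('n')+3=18+3=21
L[21]='M': occ=6, LF[21]=C('M')+6=1+6=7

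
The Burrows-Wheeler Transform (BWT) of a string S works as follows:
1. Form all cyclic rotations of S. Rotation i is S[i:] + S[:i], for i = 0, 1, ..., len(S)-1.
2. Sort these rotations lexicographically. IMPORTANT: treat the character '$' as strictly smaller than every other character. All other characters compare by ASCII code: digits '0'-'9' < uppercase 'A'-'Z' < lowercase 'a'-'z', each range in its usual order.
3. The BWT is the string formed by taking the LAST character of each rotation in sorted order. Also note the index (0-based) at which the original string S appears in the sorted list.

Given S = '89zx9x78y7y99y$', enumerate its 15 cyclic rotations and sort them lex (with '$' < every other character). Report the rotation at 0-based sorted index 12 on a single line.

All 15 rotations (rotation i = S[i:]+S[:i]):
  rot[0] = 89zx9x78y7y99y$
  rot[1] = 9zx9x78y7y99y$8
  rot[2] = zx9x78y7y99y$89
  rot[3] = x9x78y7y99y$89z
  rot[4] = 9x78y7y99y$89zx
  rot[5] = x78y7y99y$89zx9
  rot[6] = 78y7y99y$89zx9x
  rot[7] = 8y7y99y$89zx9x7
  rot[8] = y7y99y$89zx9x78
  rot[9] = 7y99y$89zx9x78y
  rot[10] = y99y$89zx9x78y7
  rot[11] = 99y$89zx9x78y7y
  rot[12] = 9y$89zx9x78y7y9
  rot[13] = y$89zx9x78y7y99
  rot[14] = $89zx9x78y7y99y
Sorted (with $ < everything):
  sorted[0] = $89zx9x78y7y99y
  sorted[1] = 78y7y99y$89zx9x
  sorted[2] = 7y99y$89zx9x78y
  sorted[3] = 89zx9x78y7y99y$
  sorted[4] = 8y7y99y$89zx9x7
  sorted[5] = 99y$89zx9x78y7y
  sorted[6] = 9x78y7y99y$89zx
  sorted[7] = 9y$89zx9x78y7y9
  sorted[8] = 9zx9x78y7y99y$8
  sorted[9] = x78y7y99y$89zx9
  sorted[10] = x9x78y7y99y$89z
  sorted[11] = y$89zx9x78y7y99
  sorted[12] = y7y99y$89zx9x78
  sorted[13] = y99y$89zx9x78y7
  sorted[14] = zx9x78y7y99y$89
sorted[12] = y7y99y$89zx9x78

Answer: y7y99y$89zx9x78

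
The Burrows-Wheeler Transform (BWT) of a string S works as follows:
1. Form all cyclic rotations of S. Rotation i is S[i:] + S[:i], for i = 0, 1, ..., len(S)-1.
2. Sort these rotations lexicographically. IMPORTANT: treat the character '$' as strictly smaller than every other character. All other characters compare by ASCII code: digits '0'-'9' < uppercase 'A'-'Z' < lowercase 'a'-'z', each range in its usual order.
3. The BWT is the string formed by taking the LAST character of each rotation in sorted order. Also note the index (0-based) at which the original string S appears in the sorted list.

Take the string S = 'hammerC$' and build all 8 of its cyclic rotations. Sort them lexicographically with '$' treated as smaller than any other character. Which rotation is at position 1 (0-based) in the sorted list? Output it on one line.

Answer: C$hammer

Derivation:
All 8 rotations (rotation i = S[i:]+S[:i]):
  rot[0] = hammerC$
  rot[1] = ammerC$h
  rot[2] = mmerC$ha
  rot[3] = merC$ham
  rot[4] = erC$hamm
  rot[5] = rC$hamme
  rot[6] = C$hammer
  rot[7] = $hammerC
Sorted (with $ < everything):
  sorted[0] = $hammerC
  sorted[1] = C$hammer
  sorted[2] = ammerC$h
  sorted[3] = erC$hamm
  sorted[4] = hammerC$
  sorted[5] = merC$ham
  sorted[6] = mmerC$ha
  sorted[7] = rC$hamme
sorted[1] = C$hammer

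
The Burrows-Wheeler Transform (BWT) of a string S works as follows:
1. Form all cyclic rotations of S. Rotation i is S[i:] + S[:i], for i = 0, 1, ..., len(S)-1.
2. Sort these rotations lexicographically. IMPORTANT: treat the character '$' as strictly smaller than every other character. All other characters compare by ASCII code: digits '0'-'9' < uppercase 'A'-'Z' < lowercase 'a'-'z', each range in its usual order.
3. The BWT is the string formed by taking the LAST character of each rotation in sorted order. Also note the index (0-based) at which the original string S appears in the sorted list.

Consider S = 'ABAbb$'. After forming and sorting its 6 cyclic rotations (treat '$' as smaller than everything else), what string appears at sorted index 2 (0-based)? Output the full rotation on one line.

All 6 rotations (rotation i = S[i:]+S[:i]):
  rot[0] = ABAbb$
  rot[1] = BAbb$A
  rot[2] = Abb$AB
  rot[3] = bb$ABA
  rot[4] = b$ABAb
  rot[5] = $ABAbb
Sorted (with $ < everything):
  sorted[0] = $ABAbb
  sorted[1] = ABAbb$
  sorted[2] = Abb$AB
  sorted[3] = BAbb$A
  sorted[4] = b$ABAb
  sorted[5] = bb$ABA
sorted[2] = Abb$AB

Answer: Abb$AB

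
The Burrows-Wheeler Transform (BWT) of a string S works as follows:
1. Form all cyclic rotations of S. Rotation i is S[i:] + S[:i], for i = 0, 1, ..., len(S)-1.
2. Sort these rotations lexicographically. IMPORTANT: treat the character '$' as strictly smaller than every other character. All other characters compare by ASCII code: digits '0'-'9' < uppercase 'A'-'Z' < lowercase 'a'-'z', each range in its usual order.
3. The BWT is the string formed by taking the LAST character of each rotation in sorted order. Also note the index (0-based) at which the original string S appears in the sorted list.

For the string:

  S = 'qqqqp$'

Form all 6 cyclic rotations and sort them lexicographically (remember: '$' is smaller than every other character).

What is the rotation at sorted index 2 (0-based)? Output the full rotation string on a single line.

All 6 rotations (rotation i = S[i:]+S[:i]):
  rot[0] = qqqqp$
  rot[1] = qqqp$q
  rot[2] = qqp$qq
  rot[3] = qp$qqq
  rot[4] = p$qqqq
  rot[5] = $qqqqp
Sorted (with $ < everything):
  sorted[0] = $qqqqp
  sorted[1] = p$qqqq
  sorted[2] = qp$qqq
  sorted[3] = qqp$qq
  sorted[4] = qqqp$q
  sorted[5] = qqqqp$
sorted[2] = qp$qqq

Answer: qp$qqq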